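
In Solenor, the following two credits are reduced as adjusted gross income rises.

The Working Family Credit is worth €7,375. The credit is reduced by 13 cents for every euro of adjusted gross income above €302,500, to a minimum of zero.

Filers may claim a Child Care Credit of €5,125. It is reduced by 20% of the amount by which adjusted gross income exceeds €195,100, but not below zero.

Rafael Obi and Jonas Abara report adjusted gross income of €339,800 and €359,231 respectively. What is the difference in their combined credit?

Rafael (€339,800): Working Family Credit: 13% of the €37,300 excess over €302,500 is €4,849; credit = €7,375 − €4,849 = €2,526. Child Care Credit: 20% of the €144,700 excess over €195,100 is €28,940 ≥ base, so the credit is €0. total €2,526 + €0 = €2,526
Jonas (€359,231): Working Family Credit: 13% of the €56,731 excess over €302,500 is €7,375.03 ≥ base, so the credit is €0. Child Care Credit: 20% of the €164,131 excess over €195,100 is €32,826.20 ≥ base, so the credit is €0. total €0 + €0 = €0
Difference: |€2,526 − €0| = €2,526.

€2,526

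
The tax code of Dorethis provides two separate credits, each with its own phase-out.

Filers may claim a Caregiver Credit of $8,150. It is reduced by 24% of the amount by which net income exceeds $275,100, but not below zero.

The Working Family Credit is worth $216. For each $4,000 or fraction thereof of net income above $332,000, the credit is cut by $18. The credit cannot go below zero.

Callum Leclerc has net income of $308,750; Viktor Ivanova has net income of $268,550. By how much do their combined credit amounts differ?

Callum ($308,750): Caregiver Credit: 24% of the $33,650 excess over $275,100 is $8,076; credit = $8,150 − $8,076 = $74. Working Family Credit: $308,750 is at or below the $332,000 threshold, so the full $216 applies. total $74 + $216 = $290
Viktor ($268,550): Caregiver Credit: $268,550 is at or below the $275,100 threshold, so the full $8,150 applies. Working Family Credit: $268,550 is at or below the $332,000 threshold, so the full $216 applies. total $8,150 + $216 = $8,366
Difference: |$290 − $8,366| = $8,076.

$8,076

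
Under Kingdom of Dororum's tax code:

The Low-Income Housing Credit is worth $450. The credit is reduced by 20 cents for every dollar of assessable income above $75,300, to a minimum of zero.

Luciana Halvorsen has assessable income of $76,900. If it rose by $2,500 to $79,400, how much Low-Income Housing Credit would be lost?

At $76,900 — 20% of the $1,600 excess over $75,300 is $320; credit = $450 − $320 = $130.
At $79,400 — 20% of the $4,100 excess over $75,300 is $820 ≥ base, so the credit is $0.
Lost: $130 − $0 = $130.

$130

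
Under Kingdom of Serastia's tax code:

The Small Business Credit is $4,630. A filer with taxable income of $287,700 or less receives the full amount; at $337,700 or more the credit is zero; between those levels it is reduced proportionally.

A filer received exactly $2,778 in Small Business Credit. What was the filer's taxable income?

$2,778 is 2,778/4,630 of the full $4,630, so 1,852/4,630 of the $50,000 range has been used: income = $287,700 + $50,000 × 1,852/4,630 = $307,700.

$307,700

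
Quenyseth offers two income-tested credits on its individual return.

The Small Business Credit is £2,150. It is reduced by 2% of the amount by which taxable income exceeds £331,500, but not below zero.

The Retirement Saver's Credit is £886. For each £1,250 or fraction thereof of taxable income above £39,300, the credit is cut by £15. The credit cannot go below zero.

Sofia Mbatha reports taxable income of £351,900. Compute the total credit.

Small Business Credit: 2% of the £20,400 excess over £331,500 is £408; credit = £2,150 − £408 = £1,742.
Retirement Saver's Credit: income exceeds £39,300 by £312,600 → 251 increments × £15 = £3,765 ≥ base, so the credit is £0.
Total: £1,742 + £0 = £1,742.

£1,742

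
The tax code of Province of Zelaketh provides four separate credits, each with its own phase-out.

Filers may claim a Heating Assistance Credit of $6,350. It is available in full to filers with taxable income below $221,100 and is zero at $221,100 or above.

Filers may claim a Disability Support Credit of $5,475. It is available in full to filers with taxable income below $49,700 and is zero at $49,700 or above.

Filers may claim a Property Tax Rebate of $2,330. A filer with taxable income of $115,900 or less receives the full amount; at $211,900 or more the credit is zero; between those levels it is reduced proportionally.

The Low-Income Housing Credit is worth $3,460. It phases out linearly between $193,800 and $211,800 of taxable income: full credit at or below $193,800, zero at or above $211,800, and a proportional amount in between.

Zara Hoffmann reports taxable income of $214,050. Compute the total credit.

$6,350

Heating Assistance Credit: $214,050 is below the $221,100 cutoff, so the full $6,350 applies.
Disability Support Credit: $214,050 meets or exceeds the $49,700 cutoff, so the credit is $0.
Property Tax Rebate: $214,050 is at or above $211,900, so the credit is $0.
Low-Income Housing Credit: $214,050 is at or above $211,800, so the credit is $0.
Total: $6,350 + $0 + $0 + $0 = $6,350.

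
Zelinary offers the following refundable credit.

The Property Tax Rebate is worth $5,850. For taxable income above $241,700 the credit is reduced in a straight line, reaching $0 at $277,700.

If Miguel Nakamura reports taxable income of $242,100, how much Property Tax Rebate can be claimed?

$5,785

Property Tax Rebate: $242,100 is $400 into a $36,000 phase-out range, leaving 35,600/36,000 of the credit: $5,850 × 35,600/36,000 = $5,785.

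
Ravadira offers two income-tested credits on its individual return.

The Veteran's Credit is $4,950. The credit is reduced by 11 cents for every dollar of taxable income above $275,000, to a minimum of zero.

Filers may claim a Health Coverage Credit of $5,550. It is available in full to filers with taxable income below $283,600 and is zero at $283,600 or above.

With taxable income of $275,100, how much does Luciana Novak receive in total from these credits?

Veteran's Credit: 11% of the $100 excess over $275,000 is $11; credit = $4,950 − $11 = $4,939.
Health Coverage Credit: $275,100 is below the $283,600 cutoff, so the full $5,550 applies.
Total: $4,939 + $5,550 = $10,489.

$10,489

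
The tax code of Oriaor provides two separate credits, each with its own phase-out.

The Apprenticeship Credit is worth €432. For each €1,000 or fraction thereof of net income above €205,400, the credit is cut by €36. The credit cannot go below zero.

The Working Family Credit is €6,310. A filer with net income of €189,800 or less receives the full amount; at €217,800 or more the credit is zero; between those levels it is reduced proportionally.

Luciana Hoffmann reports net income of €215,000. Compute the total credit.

€703

Apprenticeship Credit: income exceeds €205,400 by €9,600, which is 10 full-or-partial €1,000 increments; reduction = 10 × €36 = €360, leaving €72.
Working Family Credit: €215,000 is €25,200 into a €28,000 phase-out range, leaving 2,800/28,000 of the credit: €6,310 × 2,800/28,000 = €631.
Total: €72 + €631 = €703.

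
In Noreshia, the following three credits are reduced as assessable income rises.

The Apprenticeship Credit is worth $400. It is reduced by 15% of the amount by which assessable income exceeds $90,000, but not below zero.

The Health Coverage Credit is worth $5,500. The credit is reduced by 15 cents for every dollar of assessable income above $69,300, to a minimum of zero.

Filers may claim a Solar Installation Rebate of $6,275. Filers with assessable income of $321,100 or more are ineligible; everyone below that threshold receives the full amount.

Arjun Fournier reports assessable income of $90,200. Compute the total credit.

Apprenticeship Credit: 15% of the $200 excess over $90,000 is $30; credit = $400 − $30 = $370.
Health Coverage Credit: 15% of the $20,900 excess over $69,300 is $3,135; credit = $5,500 − $3,135 = $2,365.
Solar Installation Rebate: $90,200 is below the $321,100 cutoff, so the full $6,275 applies.
Total: $370 + $2,365 + $6,275 = $9,010.

$9,010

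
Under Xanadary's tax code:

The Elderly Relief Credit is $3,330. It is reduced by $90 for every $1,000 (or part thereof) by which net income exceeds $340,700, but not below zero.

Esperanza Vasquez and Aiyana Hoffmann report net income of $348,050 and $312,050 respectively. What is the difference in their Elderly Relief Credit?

Esperanza ($348,050): Elderly Relief Credit: income exceeds $340,700 by $7,350, which is 8 full-or-partial $1,000 increments; reduction = 8 × $90 = $720, leaving $2,610.
Aiyana ($312,050): Elderly Relief Credit: $312,050 is at or below the $340,700 threshold, so the full $3,330 applies.
Difference: |$2,610 − $3,330| = $720.

$720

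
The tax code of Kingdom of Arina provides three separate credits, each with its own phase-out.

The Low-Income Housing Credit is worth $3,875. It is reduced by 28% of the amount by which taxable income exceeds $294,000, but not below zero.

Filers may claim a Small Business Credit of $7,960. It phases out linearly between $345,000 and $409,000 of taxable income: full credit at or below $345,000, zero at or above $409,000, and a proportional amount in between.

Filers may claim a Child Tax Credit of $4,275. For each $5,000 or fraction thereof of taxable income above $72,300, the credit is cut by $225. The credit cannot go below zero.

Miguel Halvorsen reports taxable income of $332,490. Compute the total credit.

$7,960

Low-Income Housing Credit: 28% of the $38,490 excess over $294,000 is $10,777.20 ≥ base, so the credit is $0.
Small Business Credit: $332,490 is at or below the $345,000 threshold, so the full $7,960 applies.
Child Tax Credit: income exceeds $72,300 by $260,190 → 53 increments × $225 = $11,925 ≥ base, so the credit is $0.
Total: $0 + $7,960 + $0 = $7,960.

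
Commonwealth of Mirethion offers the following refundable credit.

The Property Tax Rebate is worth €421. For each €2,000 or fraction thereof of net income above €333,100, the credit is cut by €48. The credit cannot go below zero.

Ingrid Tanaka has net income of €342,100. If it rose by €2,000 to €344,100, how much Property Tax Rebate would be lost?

At €342,100 — income exceeds €333,100 by €9,000, which is 5 full-or-partial €2,000 increments; reduction = 5 × €48 = €240, leaving €181.
At €344,100 — income exceeds €333,100 by €11,000, which is 6 full-or-partial €2,000 increments; reduction = 6 × €48 = €288, leaving €133.
Lost: €181 − €133 = €48.

€48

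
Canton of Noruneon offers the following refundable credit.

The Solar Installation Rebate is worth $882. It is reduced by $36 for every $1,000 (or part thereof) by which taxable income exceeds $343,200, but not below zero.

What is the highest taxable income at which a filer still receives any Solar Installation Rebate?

$367,200

After 24 increments the reduction is 24 × $36 = $864, leaving $18; one more increment wipes it out. Increment 24 ends at excess 24 × $1,000 = $24,000, so the highest qualifying income is $343,200 + $24,000 = $367,200.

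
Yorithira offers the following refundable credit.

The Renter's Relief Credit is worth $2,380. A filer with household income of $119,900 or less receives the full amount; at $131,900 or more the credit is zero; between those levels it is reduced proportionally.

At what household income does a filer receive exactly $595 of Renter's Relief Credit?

$128,900

$595 is 595/2,380 of the full $2,380, so 1,785/2,380 of the $12,000 range has been used: income = $119,900 + $12,000 × 1,785/2,380 = $128,900.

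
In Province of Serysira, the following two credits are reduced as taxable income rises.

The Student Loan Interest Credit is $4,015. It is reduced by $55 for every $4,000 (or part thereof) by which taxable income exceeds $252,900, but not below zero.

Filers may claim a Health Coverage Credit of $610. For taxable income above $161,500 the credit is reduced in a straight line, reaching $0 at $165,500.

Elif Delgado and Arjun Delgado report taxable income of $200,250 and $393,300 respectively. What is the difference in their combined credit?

$1,980

Elif ($200,250): Student Loan Interest Credit: $200,250 is at or below the $252,900 threshold, so the full $4,015 applies. Health Coverage Credit: $200,250 is at or above $165,500, so the credit is $0. total $4,015 + $0 = $4,015
Arjun ($393,300): Student Loan Interest Credit: income exceeds $252,900 by $140,400, which is 36 full-or-partial $4,000 increments; reduction = 36 × $55 = $1,980, leaving $2,035. Health Coverage Credit: $393,300 is at or above $165,500, so the credit is $0. total $2,035 + $0 = $2,035
Difference: |$4,015 − $2,035| = $1,980.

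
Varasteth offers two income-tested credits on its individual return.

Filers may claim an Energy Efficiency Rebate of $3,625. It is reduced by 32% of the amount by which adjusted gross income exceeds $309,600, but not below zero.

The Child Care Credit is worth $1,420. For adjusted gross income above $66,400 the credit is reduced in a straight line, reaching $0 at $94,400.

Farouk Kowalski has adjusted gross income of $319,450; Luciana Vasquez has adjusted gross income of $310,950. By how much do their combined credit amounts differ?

$2,720

Farouk ($319,450): Energy Efficiency Rebate: 32% of the $9,850 excess over $309,600 is $3,152; credit = $3,625 − $3,152 = $473. Child Care Credit: $319,450 is at or above $94,400, so the credit is $0. total $473 + $0 = $473
Luciana ($310,950): Energy Efficiency Rebate: 32% of the $1,350 excess over $309,600 is $432; credit = $3,625 − $432 = $3,193. Child Care Credit: $310,950 is at or above $94,400, so the credit is $0. total $3,193 + $0 = $3,193
Difference: |$473 − $3,193| = $2,720.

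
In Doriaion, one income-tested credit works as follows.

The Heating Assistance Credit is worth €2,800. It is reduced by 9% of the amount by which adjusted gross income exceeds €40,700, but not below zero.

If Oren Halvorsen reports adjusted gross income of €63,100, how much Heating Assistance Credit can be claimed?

€784

Heating Assistance Credit: 9% of the €22,400 excess over €40,700 is €2,016; credit = €2,800 − €2,016 = €784.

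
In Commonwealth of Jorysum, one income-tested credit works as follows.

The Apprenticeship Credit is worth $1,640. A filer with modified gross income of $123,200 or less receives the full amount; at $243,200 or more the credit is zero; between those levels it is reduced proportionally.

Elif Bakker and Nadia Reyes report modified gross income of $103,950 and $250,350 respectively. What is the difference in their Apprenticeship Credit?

Elif ($103,950): Apprenticeship Credit: $103,950 is at or below the $123,200 threshold, so the full $1,640 applies.
Nadia ($250,350): Apprenticeship Credit: $250,350 is at or above $243,200, so the credit is $0.
Difference: |$1,640 − $0| = $1,640.

$1,640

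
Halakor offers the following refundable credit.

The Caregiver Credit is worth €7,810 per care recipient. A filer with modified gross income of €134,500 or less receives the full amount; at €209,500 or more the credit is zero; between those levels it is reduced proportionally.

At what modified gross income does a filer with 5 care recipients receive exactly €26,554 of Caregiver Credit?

Full credit = 5 × €7,810 = €39,050.
€26,554 is 26,554/39,050 of the full €39,050, so 12,496/39,050 of the €75,000 range has been used: income = €134,500 + €75,000 × 12,496/39,050 = €158,500.

€158,500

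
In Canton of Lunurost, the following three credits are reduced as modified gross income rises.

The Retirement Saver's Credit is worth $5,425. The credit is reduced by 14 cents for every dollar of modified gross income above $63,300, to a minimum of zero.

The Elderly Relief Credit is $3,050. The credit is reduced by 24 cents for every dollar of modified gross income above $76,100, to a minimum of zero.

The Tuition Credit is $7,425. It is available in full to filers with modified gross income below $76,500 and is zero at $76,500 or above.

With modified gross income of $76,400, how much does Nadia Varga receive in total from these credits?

$13,994

Retirement Saver's Credit: 14% of the $13,100 excess over $63,300 is $1,834; credit = $5,425 − $1,834 = $3,591.
Elderly Relief Credit: 24% of the $300 excess over $76,100 is $72; credit = $3,050 − $72 = $2,978.
Tuition Credit: $76,400 is below the $76,500 cutoff, so the full $7,425 applies.
Total: $3,591 + $2,978 + $7,425 = $13,994.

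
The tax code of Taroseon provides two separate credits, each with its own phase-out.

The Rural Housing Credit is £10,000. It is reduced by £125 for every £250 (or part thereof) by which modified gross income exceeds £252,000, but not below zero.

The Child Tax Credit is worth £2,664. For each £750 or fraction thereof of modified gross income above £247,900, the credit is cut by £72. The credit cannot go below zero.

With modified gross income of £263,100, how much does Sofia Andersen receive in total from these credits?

Rural Housing Credit: income exceeds £252,000 by £11,100, which is 45 full-or-partial £250 increments; reduction = 45 × £125 = £5,625, leaving £4,375.
Child Tax Credit: income exceeds £247,900 by £15,200, which is 21 full-or-partial £750 increments; reduction = 21 × £72 = £1,512, leaving £1,152.
Total: £4,375 + £1,152 = £5,527.

£5,527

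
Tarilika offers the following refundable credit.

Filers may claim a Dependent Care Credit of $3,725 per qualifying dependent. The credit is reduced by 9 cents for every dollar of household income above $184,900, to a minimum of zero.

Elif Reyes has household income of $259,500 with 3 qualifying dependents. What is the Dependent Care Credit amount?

Dependent Care Credit: base = 3 × $3,725 = $11,175. 9% of the $74,600 excess over $184,900 is $6,714; credit = $11,175 − $6,714 = $4,461.

$4,461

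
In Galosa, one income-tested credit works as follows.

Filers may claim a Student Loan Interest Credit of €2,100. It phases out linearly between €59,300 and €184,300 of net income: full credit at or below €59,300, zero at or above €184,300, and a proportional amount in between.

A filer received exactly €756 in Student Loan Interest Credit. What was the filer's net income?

€756 is 756/2,100 of the full €2,100, so 1,344/2,100 of the €125,000 range has been used: income = €59,300 + €125,000 × 1,344/2,100 = €139,300.

€139,300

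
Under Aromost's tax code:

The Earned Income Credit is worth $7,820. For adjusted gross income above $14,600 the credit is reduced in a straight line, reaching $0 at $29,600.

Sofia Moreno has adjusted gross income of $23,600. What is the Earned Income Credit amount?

$3,128

Earned Income Credit: $23,600 is $9,000 into a $15,000 phase-out range, leaving 6,000/15,000 of the credit: $7,820 × 6,000/15,000 = $3,128.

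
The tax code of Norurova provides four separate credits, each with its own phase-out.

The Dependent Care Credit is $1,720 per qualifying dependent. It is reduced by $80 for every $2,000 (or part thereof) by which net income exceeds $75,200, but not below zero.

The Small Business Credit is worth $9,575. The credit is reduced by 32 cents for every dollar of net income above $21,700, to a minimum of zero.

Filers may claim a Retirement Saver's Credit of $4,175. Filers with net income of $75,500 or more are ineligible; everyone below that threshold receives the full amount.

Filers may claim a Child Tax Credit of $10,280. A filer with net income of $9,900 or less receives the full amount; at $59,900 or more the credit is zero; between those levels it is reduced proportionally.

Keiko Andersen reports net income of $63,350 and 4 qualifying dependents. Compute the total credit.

$11,055

Dependent Care Credit: base = 4 × $1,720 = $6,880. $63,350 is at or below the $75,200 threshold, so the full $6,880 applies.
Small Business Credit: 32% of the $41,650 excess over $21,700 is $13,328 ≥ base, so the credit is $0.
Retirement Saver's Credit: $63,350 is below the $75,500 cutoff, so the full $4,175 applies.
Child Tax Credit: $63,350 is at or above $59,900, so the credit is $0.
Total: $6,880 + $0 + $4,175 + $0 = $11,055.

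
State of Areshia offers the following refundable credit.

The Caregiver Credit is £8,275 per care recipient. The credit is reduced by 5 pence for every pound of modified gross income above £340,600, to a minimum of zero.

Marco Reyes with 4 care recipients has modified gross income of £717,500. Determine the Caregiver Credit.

£14,255

Caregiver Credit: base = 4 × £8,275 = £33,100. 5% of the £376,900 excess over £340,600 is £18,845; credit = £33,100 − £18,845 = £14,255.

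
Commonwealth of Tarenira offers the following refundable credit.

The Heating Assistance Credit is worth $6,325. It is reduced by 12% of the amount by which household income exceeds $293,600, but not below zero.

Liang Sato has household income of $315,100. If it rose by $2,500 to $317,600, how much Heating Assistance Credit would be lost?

$300

At $315,100 — 12% of the $21,500 excess over $293,600 is $2,580; credit = $6,325 − $2,580 = $3,745.
At $317,600 — 12% of the $24,000 excess over $293,600 is $2,880; credit = $6,325 − $2,880 = $3,445.
Lost: $3,745 − $3,445 = $300.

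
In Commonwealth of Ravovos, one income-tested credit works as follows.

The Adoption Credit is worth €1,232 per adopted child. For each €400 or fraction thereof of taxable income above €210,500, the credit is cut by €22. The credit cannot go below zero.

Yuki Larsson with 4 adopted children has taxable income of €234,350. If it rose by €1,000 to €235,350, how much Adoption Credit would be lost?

€66

At €234,350 — base = 4 × €1,232 = €4,928. income exceeds €210,500 by €23,850, which is 60 full-or-partial €400 increments; reduction = 60 × €22 = €1,320, leaving €3,608.
At €235,350 — base = 4 × €1,232 = €4,928. income exceeds €210,500 by €24,850, which is 63 full-or-partial €400 increments; reduction = 63 × €22 = €1,386, leaving €3,542.
Lost: €3,608 − €3,542 = €66.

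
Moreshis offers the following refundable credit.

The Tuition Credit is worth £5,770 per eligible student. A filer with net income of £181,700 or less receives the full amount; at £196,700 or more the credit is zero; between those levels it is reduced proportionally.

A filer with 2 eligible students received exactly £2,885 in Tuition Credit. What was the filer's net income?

Full credit = 2 × £5,770 = £11,540.
£2,885 is 2,885/11,540 of the full £11,540, so 8,655/11,540 of the £15,000 range has been used: income = £181,700 + £15,000 × 8,655/11,540 = £192,950.

£192,950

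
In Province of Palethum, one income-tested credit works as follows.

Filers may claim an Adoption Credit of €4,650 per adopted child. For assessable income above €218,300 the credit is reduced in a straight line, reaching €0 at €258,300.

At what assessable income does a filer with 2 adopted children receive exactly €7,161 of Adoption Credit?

€227,500

Full credit = 2 × €4,650 = €9,300.
€7,161 is 7,161/9,300 of the full €9,300, so 2,139/9,300 of the €40,000 range has been used: income = €218,300 + €40,000 × 2,139/9,300 = €227,500.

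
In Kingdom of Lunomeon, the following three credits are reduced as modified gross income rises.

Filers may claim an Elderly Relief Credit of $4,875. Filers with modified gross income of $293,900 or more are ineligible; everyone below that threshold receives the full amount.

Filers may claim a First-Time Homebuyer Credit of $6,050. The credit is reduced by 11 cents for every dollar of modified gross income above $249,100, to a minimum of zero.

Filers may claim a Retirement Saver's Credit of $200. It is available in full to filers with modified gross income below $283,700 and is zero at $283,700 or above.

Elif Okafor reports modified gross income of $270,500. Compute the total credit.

Elderly Relief Credit: $270,500 is below the $293,900 cutoff, so the full $4,875 applies.
First-Time Homebuyer Credit: 11% of the $21,400 excess over $249,100 is $2,354; credit = $6,050 − $2,354 = $3,696.
Retirement Saver's Credit: $270,500 is below the $283,700 cutoff, so the full $200 applies.
Total: $4,875 + $3,696 + $200 = $8,771.

$8,771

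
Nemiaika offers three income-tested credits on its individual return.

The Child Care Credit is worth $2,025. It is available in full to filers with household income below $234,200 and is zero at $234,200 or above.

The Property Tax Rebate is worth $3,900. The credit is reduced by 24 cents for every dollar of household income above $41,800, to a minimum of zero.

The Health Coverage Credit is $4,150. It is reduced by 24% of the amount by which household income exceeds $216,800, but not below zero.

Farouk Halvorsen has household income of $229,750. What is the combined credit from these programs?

Child Care Credit: $229,750 is below the $234,200 cutoff, so the full $2,025 applies.
Property Tax Rebate: 24% of the $187,950 excess over $41,800 is $45,108 ≥ base, so the credit is $0.
Health Coverage Credit: 24% of the $12,950 excess over $216,800 is $3,108; credit = $4,150 − $3,108 = $1,042.
Total: $2,025 + $0 + $1,042 = $3,067.

$3,067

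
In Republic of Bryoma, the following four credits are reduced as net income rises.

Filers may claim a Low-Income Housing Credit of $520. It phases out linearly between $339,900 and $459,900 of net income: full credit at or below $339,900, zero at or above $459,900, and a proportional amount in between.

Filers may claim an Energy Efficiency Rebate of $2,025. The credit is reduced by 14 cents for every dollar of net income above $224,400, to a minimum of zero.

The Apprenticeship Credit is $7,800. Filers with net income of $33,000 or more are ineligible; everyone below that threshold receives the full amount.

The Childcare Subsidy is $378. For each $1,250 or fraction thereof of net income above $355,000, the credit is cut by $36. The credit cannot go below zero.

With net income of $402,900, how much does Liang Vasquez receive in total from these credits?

$247

Low-Income Housing Credit: $402,900 is $63,000 into a $120,000 phase-out range, leaving 57,000/120,000 of the credit: $520 × 57,000/120,000 = $247.
Energy Efficiency Rebate: 14% of the $178,500 excess over $224,400 is $24,990 ≥ base, so the credit is $0.
Apprenticeship Credit: $402,900 meets or exceeds the $33,000 cutoff, so the credit is $0.
Childcare Subsidy: income exceeds $355,000 by $47,900 → 39 increments × $36 = $1,404 ≥ base, so the credit is $0.
Total: $247 + $0 + $0 + $0 = $247.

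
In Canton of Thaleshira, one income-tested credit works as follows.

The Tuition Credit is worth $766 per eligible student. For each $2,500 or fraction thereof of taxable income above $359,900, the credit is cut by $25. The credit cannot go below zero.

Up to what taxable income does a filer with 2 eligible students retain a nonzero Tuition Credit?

Full credit = 2 × $766 = $1,532.
After 61 increments the reduction is 61 × $25 = $1,525, leaving $7; one more increment wipes it out. Increment 61 ends at excess 61 × $2,500 = $152,500, so the highest qualifying income is $359,900 + $152,500 = $512,400.

$512,400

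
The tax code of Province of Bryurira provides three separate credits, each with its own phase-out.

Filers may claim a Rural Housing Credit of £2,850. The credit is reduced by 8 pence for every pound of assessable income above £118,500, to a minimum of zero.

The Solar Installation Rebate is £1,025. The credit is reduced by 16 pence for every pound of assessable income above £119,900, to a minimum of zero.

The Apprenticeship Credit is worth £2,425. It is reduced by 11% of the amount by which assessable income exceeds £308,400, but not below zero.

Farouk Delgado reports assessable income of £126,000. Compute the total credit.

Rural Housing Credit: 8% of the £7,500 excess over £118,500 is £600; credit = £2,850 − £600 = £2,250.
Solar Installation Rebate: 16% of the £6,100 excess over £119,900 is £976; credit = £1,025 − £976 = £49.
Apprenticeship Credit: £126,000 is at or below the £308,400 threshold, so the full £2,425 applies.
Total: £2,250 + £49 + £2,425 = £4,724.

£4,724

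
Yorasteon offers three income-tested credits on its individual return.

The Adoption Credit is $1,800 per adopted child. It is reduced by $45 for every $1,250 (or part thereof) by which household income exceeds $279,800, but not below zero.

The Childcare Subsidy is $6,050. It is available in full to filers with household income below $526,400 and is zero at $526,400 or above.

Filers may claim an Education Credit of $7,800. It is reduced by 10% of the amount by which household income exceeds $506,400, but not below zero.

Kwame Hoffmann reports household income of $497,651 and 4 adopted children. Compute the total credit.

Adoption Credit: base = 4 × $1,800 = $7,200. income exceeds $279,800 by $217,851 → 175 increments × $45 = $7,875 ≥ base, so the credit is $0.
Childcare Subsidy: $497,651 is below the $526,400 cutoff, so the full $6,050 applies.
Education Credit: $497,651 is at or below the $506,400 threshold, so the full $7,800 applies.
Total: $0 + $6,050 + $7,800 = $13,850.

$13,850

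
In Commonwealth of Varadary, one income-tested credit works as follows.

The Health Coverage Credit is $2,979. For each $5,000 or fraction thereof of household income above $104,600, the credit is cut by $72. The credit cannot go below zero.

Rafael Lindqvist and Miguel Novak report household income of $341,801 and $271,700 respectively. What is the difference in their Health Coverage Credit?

$531

Rafael ($341,801): Health Coverage Credit: income exceeds $104,600 by $237,201 → 48 increments × $72 = $3,456 ≥ base, so the credit is $0.
Miguel ($271,700): Health Coverage Credit: income exceeds $104,600 by $167,100, which is 34 full-or-partial $5,000 increments; reduction = 34 × $72 = $2,448, leaving $531.
Difference: |$0 − $531| = $531.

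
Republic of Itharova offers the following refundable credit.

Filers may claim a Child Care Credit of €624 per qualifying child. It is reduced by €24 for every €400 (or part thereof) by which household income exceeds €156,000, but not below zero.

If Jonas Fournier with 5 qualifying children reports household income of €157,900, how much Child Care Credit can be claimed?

Child Care Credit: base = 5 × €624 = €3,120. income exceeds €156,000 by €1,900, which is 5 full-or-partial €400 increments; reduction = 5 × €24 = €120, leaving €3,000.

€3,000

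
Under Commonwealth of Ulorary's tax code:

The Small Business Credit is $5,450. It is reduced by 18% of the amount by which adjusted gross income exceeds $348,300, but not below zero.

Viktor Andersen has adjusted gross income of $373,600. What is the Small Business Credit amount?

Small Business Credit: 18% of the $25,300 excess over $348,300 is $4,554; credit = $5,450 − $4,554 = $896.

$896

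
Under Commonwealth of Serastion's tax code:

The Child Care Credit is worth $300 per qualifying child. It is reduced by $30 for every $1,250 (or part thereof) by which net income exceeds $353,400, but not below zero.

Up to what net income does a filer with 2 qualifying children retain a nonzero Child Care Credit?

Full credit = 2 × $300 = $600.
After 19 increments the reduction is 19 × $30 = $570, leaving $30; one more increment wipes it out. Increment 19 ends at excess 19 × $1,250 = $23,750, so the highest qualifying income is $353,400 + $23,750 = $377,150.

$377,150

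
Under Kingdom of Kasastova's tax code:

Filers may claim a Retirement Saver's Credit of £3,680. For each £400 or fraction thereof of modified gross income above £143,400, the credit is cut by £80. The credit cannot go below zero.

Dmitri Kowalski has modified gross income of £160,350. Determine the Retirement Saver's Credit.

Retirement Saver's Credit: income exceeds £143,400 by £16,950, which is 43 full-or-partial £400 increments; reduction = 43 × £80 = £3,440, leaving £240.

£240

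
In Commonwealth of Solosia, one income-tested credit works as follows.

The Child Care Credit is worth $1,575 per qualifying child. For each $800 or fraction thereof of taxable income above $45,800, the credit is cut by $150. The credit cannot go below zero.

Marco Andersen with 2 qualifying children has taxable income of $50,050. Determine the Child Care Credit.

Child Care Credit: base = 2 × $1,575 = $3,150. income exceeds $45,800 by $4,250, which is 6 full-or-partial $800 increments; reduction = 6 × $150 = $900, leaving $2,250.

$2,250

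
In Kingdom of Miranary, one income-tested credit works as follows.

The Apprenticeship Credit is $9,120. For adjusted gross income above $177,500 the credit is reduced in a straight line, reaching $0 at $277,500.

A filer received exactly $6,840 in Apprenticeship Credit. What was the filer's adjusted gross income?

$202,500

$6,840 is 6,840/9,120 of the full $9,120, so 2,280/9,120 of the $100,000 range has been used: income = $177,500 + $100,000 × 2,280/9,120 = $202,500.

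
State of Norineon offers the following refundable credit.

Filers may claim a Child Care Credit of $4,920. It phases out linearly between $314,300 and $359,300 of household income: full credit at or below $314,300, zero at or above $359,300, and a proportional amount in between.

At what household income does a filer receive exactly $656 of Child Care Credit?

$353,300

$656 is 656/4,920 of the full $4,920, so 4,264/4,920 of the $45,000 range has been used: income = $314,300 + $45,000 × 4,264/4,920 = $353,300.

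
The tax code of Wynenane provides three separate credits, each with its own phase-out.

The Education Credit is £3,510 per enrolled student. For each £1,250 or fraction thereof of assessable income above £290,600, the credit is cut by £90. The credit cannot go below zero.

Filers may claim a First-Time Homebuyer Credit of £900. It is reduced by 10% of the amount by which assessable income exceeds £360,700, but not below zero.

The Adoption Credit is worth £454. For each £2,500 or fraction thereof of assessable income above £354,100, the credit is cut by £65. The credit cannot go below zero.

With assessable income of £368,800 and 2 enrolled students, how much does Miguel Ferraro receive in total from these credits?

Education Credit: base = 2 × £3,510 = £7,020. income exceeds £290,600 by £78,200, which is 63 full-or-partial £1,250 increments; reduction = 63 × £90 = £5,670, leaving £1,350.
First-Time Homebuyer Credit: 10% of the £8,100 excess over £360,700 is £810; credit = £900 − £810 = £90.
Adoption Credit: income exceeds £354,100 by £14,700, which is 6 full-or-partial £2,500 increments; reduction = 6 × £65 = £390, leaving £64.
Total: £1,350 + £90 + £64 = £1,504.

£1,504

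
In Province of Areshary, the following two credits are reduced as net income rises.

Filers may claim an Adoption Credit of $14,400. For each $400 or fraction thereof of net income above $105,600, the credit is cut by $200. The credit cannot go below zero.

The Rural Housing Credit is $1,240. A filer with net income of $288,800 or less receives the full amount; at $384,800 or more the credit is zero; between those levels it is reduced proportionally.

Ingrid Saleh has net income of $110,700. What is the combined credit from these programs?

Adoption Credit: income exceeds $105,600 by $5,100, which is 13 full-or-partial $400 increments; reduction = 13 × $200 = $2,600, leaving $11,800.
Rural Housing Credit: $110,700 is at or below the $288,800 threshold, so the full $1,240 applies.
Total: $11,800 + $1,240 = $13,040.

$13,040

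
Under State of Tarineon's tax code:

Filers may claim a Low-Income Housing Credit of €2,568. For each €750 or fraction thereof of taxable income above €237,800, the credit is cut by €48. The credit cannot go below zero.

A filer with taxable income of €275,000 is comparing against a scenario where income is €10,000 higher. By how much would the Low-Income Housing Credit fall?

At €275,000 — income exceeds €237,800 by €37,200, which is 50 full-or-partial €750 increments; reduction = 50 × €48 = €2,400, leaving €168.
At €285,000 — income exceeds €237,800 by €47,200 → 63 increments × €48 = €3,024 ≥ base, so the credit is €0.
Lost: €168 − €0 = €168.

€168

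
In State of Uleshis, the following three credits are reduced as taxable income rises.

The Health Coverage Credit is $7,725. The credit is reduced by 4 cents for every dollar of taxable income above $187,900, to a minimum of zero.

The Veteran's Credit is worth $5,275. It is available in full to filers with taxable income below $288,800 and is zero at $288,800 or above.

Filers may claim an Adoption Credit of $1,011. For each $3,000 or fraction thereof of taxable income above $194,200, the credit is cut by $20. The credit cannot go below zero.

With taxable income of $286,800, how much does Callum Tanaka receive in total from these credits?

$9,435

Health Coverage Credit: 4% of the $98,900 excess over $187,900 is $3,956; credit = $7,725 − $3,956 = $3,769.
Veteran's Credit: $286,800 is below the $288,800 cutoff, so the full $5,275 applies.
Adoption Credit: income exceeds $194,200 by $92,600, which is 31 full-or-partial $3,000 increments; reduction = 31 × $20 = $620, leaving $391.
Total: $3,769 + $5,275 + $391 = $9,435.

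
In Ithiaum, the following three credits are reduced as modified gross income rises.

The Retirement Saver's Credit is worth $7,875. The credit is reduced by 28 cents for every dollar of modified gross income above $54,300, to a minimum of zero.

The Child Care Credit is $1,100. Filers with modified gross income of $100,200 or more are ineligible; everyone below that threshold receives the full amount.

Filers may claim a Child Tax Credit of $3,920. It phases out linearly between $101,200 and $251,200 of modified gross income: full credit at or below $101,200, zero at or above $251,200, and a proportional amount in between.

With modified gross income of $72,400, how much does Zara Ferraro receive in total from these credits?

$7,827

Retirement Saver's Credit: 28% of the $18,100 excess over $54,300 is $5,068; credit = $7,875 − $5,068 = $2,807.
Child Care Credit: $72,400 is below the $100,200 cutoff, so the full $1,100 applies.
Child Tax Credit: $72,400 is at or below the $101,200 threshold, so the full $3,920 applies.
Total: $2,807 + $1,100 + $3,920 = $7,827.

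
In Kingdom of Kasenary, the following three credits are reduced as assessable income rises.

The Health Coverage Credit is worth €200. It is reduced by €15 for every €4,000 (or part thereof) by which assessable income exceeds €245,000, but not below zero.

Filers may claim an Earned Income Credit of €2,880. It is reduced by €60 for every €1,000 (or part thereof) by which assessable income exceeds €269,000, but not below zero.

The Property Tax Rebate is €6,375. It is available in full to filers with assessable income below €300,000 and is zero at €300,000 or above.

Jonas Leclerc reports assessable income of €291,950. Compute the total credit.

€7,895

Health Coverage Credit: income exceeds €245,000 by €46,950, which is 12 full-or-partial €4,000 increments; reduction = 12 × €15 = €180, leaving €20.
Earned Income Credit: income exceeds €269,000 by €22,950, which is 23 full-or-partial €1,000 increments; reduction = 23 × €60 = €1,380, leaving €1,500.
Property Tax Rebate: €291,950 is below the €300,000 cutoff, so the full €6,375 applies.
Total: €20 + €1,500 + €6,375 = €7,895.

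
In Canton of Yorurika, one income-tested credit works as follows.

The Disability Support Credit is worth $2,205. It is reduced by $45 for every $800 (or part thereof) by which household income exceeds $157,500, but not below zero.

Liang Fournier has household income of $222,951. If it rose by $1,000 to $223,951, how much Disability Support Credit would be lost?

At $222,951 — income exceeds $157,500 by $65,451 → 82 increments × $45 = $3,690 ≥ base, so the credit is $0.
At $223,951 — income exceeds $157,500 by $66,451 → 84 increments × $45 = $3,780 ≥ base, so the credit is $0.
Lost: $0 − $0 = $0.

$0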